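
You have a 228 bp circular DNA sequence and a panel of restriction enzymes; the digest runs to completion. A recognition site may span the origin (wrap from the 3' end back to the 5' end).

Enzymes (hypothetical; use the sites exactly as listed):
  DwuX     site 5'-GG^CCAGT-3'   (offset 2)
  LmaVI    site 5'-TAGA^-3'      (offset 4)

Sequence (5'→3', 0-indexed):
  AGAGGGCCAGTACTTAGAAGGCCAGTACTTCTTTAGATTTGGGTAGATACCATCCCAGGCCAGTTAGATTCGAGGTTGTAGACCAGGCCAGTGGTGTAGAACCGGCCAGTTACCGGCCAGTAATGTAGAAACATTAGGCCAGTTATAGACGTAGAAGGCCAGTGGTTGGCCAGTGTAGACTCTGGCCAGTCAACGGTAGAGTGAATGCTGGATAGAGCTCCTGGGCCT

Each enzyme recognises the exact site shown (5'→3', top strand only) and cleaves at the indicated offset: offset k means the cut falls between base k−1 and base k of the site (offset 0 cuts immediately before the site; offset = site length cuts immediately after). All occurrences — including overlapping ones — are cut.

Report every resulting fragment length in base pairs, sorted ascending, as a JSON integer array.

[3,3,3,5,5,6,6,9,9,10,10,11,11,11,12,12,13,13,14,15,15,16,16]

Scan for sites:
  DwuX (GGCCAGT, off=2): starts [4, 19, 57, 85, 103, 114, 136, 156, 167, 183] → cuts [6, 21, 59, 87, 105, 116, 138, 158, 169, 185]
  LmaVI (TAGA, off=4): starts [14, 33, 43, 64, 78, 96, 125, 145, 151, 175, 196, 212, 227] → cuts [3, 18, 37, 47, 68, 82, 100, 129, 149, 155, 179, 200, 216]

All cut coordinates (distinct, sorted): [3, 6, 18, 21, 37, 47, 59, 68, 82, 87, 100, 105, 116, 129, 138, 149, 155, 158, 169, 179, 185, 200, 216]

Fragments:
  3→6: 3 bp
  6→18: 12 bp
  18→21: 3 bp
  21→37: 16 bp
  37→47: 10 bp
  47→59: 12 bp
  59→68: 9 bp
  68→82: 14 bp
  82→87: 5 bp
  87→100: 13 bp
  100→105: 5 bp
  105→116: 11 bp
  116→129: 13 bp
  129→138: 9 bp
  138→149: 11 bp
  149→155: 6 bp
  155→158: 3 bp
  158→169: 11 bp
  169→179: 10 bp
  179→185: 6 bp
  185→200: 15 bp
  200→216: 16 bp
  216→3 (wrap): 228-216+3 = 15 bp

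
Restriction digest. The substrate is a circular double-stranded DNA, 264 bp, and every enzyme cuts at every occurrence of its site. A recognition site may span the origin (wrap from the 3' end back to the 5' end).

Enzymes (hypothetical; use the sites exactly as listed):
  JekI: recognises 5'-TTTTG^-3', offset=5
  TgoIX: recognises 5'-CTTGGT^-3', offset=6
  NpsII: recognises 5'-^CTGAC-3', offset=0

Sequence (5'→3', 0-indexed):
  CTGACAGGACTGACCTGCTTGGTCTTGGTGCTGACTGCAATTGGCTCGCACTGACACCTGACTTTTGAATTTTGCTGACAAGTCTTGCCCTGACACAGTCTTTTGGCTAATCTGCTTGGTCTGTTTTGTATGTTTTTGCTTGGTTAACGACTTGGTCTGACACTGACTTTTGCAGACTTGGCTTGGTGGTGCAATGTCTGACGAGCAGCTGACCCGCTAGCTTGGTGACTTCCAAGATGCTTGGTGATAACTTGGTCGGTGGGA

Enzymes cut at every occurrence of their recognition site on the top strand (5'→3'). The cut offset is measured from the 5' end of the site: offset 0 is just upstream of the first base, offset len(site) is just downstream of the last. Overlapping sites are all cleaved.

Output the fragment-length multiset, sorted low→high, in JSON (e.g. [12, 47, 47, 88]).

[1,6,6,6,7,7,8,8,9,10,10,10,10,11,11,12,14,15,15,15,16,18,19,20]

Site scan:
  JekI TTTTG/5: at [62, 69, 100, 123, 133, 167] ⇒ [67, 74, 105, 128, 138, 172]
  TgoIX CTTGGT/6: at [17, 23, 114, 138, 150, 181, 220, 239, 250] ⇒ [23, 29, 120, 144, 156, 187, 226, 245, 256]
  NpsII CTGAC/0: at [0, 9, 30, 50, 57, 74, 89, 156, 162, 197, 208] ⇒ [0, 9, 30, 50, 57, 74, 89, 156, 162, 197, 208]

Pooled cuts: [0, 9, 23, 29, 30, 50, 57, 67, 74, 89, 105, 120, 128, 138, 144, 156, 162, 172, 187, 197, 208, 226, 245, 256]

Fragment lengths:
  0→9: 9 bp
  9→23: 14 bp
  23→29: 6 bp
  29→30: 1 bp
  30→50: 20 bp
  50→57: 7 bp
  57→67: 10 bp
  67→74: 7 bp
  74→89: 15 bp
  89→105: 16 bp
  105→120: 15 bp
  120→128: 8 bp
  128→138: 10 bp
  138→144: 6 bp
  144→156: 12 bp
  156→162: 6 bp
  162→172: 10 bp
  172→187: 15 bp
  187→197: 10 bp
  197→208: 11 bp
  208→226: 18 bp
  226→245: 19 bp
  245→256: 11 bp
  256→0 (wrap): 264-256+0 = 8 bp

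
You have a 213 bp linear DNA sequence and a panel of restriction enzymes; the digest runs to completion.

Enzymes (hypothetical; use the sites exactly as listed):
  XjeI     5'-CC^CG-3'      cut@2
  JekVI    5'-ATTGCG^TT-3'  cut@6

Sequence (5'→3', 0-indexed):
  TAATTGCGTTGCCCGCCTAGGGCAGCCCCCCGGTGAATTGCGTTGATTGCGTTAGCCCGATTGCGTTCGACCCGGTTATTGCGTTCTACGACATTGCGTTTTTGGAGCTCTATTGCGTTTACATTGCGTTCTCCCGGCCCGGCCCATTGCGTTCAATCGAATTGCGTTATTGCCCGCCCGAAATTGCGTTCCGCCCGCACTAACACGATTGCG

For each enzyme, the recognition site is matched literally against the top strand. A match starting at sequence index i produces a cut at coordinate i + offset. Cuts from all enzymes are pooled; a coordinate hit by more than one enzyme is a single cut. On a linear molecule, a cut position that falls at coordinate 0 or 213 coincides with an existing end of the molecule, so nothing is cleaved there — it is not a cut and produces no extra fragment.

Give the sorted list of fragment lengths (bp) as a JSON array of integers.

[4,5,5,6,6,7,7,8,8,8,9,10,11,11,12,12,15,15,17,18,19]

Scan for sites:
  XjeI CCCG/2: at [11, 28, 55, 70, 132, 137, 172, 176, 193] ⇒ [13, 30, 57, 72, 134, 139, 174, 178, 195]
  JekVI ATTGCGTT/6: at [2, 36, 45, 59, 77, 92, 111, 122, 145, 160, 182] ⇒ [8, 42, 51, 65, 83, 98, 117, 128, 151, 166, 188]

All cut coordinates (distinct, sorted): [8, 13, 30, 42, 51, 57, 65, 72, 83, 98, 117, 128, 134, 139, 151, 166, 174, 178, 188, 195]

Fragment lengths:
  [0,8): 8 bp
  [8,13): 5 bp
  [13,30): 17 bp
  [30,42): 12 bp
  [42,51): 9 bp
  [51,57): 6 bp
  [57,65): 8 bp
  [65,72): 7 bp
  [72,83): 11 bp
  [83,98): 15 bp
  [98,117): 19 bp
  [117,128): 11 bp
  [128,134): 6 bp
  [134,139): 5 bp
  [139,151): 12 bp
  [151,166): 15 bp
  [166,174): 8 bp
  [174,178): 4 bp
  [178,188): 10 bp
  [188,195): 7 bp
  [195,213): 18 bp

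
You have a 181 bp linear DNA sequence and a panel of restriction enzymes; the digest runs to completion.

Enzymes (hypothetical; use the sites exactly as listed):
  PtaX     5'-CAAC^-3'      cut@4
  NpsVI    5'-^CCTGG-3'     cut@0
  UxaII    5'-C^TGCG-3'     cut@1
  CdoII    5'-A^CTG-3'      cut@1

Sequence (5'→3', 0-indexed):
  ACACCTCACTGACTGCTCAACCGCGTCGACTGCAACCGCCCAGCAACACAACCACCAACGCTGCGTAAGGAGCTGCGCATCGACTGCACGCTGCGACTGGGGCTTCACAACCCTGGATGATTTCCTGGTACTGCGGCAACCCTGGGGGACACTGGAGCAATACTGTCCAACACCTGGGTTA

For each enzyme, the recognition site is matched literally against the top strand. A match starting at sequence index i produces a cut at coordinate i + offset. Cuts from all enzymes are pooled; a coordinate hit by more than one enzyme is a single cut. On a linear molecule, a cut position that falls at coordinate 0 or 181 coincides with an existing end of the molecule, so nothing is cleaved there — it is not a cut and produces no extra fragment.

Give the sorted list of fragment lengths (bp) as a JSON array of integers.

Per-enzyme occurrences:
  PtaX (CAAC, off=4): starts [17, 32, 43, 48, 55, 107, 136, 167] → cuts [21, 36, 47, 52, 59, 111, 140, 171]
  NpsVI (CCTGG, off=0): starts [111, 123, 140, 172] → cuts [111, 123, 140, 172]
  UxaII (CTGCG, off=1): starts [60, 72, 90, 130] → cuts [61, 73, 91, 131]
  CdoII (ACTG, off=1): starts [7, 11, 28, 82, 95, 129, 150, 161] → cuts [8, 12, 29, 83, 96, 130, 151, 162]

All cut coordinates (distinct, sorted): [8, 12, 21, 29, 36, 47, 52, 59, 61, 73, 83, 91, 96, 111, 123, 130, 131, 140, 151, 162, 171, 172]

Fragments:
  [0,8): 8 bp
  [8,12): 4 bp
  [12,21): 9 bp
  [21,29): 8 bp
  [29,36): 7 bp
  [36,47): 11 bp
  [47,52): 5 bp
  [52,59): 7 bp
  [59,61): 2 bp
  [61,73): 12 bp
  [73,83): 10 bp
  [83,91): 8 bp
  [91,96): 5 bp
  [96,111): 15 bp
  [111,123): 12 bp
  [123,130): 7 bp
  [130,131): 1 bp
  [131,140): 9 bp
  [140,151): 11 bp
  [151,162): 11 bp
  [162,171): 9 bp
  [171,172): 1 bp
  [172,181): 9 bp

[1,1,2,4,5,5,7,7,7,8,8,8,9,9,9,9,10,11,11,11,12,12,15]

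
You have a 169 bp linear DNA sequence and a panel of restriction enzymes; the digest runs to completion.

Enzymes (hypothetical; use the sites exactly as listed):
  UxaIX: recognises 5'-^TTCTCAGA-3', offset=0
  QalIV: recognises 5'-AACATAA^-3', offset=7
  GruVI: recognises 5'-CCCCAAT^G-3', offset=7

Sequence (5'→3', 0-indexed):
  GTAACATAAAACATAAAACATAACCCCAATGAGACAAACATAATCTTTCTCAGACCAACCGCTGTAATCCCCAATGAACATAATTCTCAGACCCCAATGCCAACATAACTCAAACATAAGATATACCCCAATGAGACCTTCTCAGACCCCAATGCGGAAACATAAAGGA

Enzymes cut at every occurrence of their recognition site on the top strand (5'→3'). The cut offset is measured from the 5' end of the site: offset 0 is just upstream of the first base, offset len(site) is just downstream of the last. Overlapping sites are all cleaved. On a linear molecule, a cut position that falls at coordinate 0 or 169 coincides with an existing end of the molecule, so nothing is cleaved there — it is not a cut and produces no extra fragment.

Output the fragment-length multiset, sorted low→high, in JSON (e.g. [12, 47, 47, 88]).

Scan for sites:
  UxaIX TTCTCAGA/0: at [46, 83, 138] ⇒ [46, 83, 138]
  QalIV AACATAA/7: at [2, 9, 16, 36, 76, 101, 112, 158] ⇒ [9, 16, 23, 43, 83, 108, 119, 165]
  GruVI CCCCAATG/7: at [23, 68, 91, 125, 146] ⇒ [30, 75, 98, 132, 153]

All cut coordinates (distinct, sorted): [9, 16, 23, 30, 43, 46, 75, 83, 98, 108, 119, 132, 138, 153, 165]

Fragments:
  [0,9): 9 bp
  [9,16): 7 bp
  [16,23): 7 bp
  [23,30): 7 bp
  [30,43): 13 bp
  [43,46): 3 bp
  [46,75): 29 bp
  [75,83): 8 bp
  [83,98): 15 bp
  [98,108): 10 bp
  [108,119): 11 bp
  [119,132): 13 bp
  [132,138): 6 bp
  [138,153): 15 bp
  [153,165): 12 bp
  [165,169): 4 bp

[3,4,6,7,7,7,8,9,10,11,12,13,13,15,15,29]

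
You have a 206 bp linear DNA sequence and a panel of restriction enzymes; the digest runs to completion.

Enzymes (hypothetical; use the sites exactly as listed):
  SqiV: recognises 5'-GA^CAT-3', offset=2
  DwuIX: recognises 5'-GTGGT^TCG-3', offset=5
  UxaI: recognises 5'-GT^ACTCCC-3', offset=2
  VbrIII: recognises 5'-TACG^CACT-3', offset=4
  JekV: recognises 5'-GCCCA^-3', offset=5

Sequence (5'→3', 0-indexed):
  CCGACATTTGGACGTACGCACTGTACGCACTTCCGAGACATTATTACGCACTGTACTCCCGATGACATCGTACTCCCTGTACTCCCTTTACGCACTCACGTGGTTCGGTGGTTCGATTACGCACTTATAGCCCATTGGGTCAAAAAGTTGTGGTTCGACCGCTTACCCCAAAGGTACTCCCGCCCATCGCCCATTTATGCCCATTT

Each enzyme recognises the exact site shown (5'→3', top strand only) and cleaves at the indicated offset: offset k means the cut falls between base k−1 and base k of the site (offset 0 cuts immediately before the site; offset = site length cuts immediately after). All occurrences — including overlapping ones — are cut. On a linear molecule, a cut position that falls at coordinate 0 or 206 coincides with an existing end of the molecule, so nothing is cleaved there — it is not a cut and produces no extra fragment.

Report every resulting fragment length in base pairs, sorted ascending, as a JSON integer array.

[3,4,6,6,7,8,9,9,9,10,10,11,11,11,12,12,13,14,20,21]

Scan for sites:
  SqiV GACAT/2: at [2, 36, 63] ⇒ [4, 38, 65]
  DwuIX GTGGTTCG/5: at [99, 107, 149] ⇒ [104, 112, 154]
  UxaI GTACTCCC/2: at [52, 69, 78, 173] ⇒ [54, 71, 80, 175]
  VbrIII TACGCACT/4: at [14, 23, 44, 88, 117] ⇒ [18, 27, 48, 92, 121]
  JekV GCCCA/5: at [129, 181, 188, 198] ⇒ [134, 186, 193, 203]

All cut coordinates (distinct, sorted): [4, 18, 27, 38, 48, 54, 65, 71, 80, 92, 104, 112, 121, 134, 154, 175, 186, 193, 203]

Fragments:
  [0,4): 4 bp
  [4,18): 14 bp
  [18,27): 9 bp
  [27,38): 11 bp
  [38,48): 10 bp
  [48,54): 6 bp
  [54,65): 11 bp
  [65,71): 6 bp
  [71,80): 9 bp
  [80,92): 12 bp
  [92,104): 12 bp
  [104,112): 8 bp
  [112,121): 9 bp
  [121,134): 13 bp
  [134,154): 20 bp
  [154,175): 21 bp
  [175,186): 11 bp
  [186,193): 7 bp
  [193,203): 10 bp
  [203,206): 3 bp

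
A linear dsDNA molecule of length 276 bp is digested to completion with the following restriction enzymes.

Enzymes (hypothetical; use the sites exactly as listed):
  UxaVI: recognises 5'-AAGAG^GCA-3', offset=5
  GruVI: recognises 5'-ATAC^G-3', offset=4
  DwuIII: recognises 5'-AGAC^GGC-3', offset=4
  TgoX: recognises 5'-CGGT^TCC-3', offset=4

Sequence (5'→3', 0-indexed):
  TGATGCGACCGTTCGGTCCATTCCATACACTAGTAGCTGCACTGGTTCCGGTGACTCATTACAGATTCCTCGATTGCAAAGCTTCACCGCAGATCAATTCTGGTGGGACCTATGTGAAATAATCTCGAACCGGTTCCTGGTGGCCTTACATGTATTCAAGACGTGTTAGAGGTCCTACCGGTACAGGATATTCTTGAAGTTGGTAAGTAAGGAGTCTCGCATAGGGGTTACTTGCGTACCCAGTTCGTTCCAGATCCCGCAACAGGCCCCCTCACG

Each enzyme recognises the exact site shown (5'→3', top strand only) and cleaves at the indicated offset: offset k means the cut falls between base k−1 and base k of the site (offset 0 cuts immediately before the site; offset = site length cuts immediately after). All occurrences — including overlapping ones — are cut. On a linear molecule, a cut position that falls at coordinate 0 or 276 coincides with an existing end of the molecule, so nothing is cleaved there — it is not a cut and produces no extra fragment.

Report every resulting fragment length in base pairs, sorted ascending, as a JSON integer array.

Site scan:
  UxaVI (AAGAGGCA, off=5): no sites
  GruVI (ATACG, off=4): no sites
  DwuIII (AGACGGC, off=4): no sites
  TgoX CGGTTCC/4: at [130] ⇒ [134]

All cut coordinates (distinct, sorted): [134]

Fragment lengths:
  [0,134): 134 bp
  [134,276): 142 bp

[134,142]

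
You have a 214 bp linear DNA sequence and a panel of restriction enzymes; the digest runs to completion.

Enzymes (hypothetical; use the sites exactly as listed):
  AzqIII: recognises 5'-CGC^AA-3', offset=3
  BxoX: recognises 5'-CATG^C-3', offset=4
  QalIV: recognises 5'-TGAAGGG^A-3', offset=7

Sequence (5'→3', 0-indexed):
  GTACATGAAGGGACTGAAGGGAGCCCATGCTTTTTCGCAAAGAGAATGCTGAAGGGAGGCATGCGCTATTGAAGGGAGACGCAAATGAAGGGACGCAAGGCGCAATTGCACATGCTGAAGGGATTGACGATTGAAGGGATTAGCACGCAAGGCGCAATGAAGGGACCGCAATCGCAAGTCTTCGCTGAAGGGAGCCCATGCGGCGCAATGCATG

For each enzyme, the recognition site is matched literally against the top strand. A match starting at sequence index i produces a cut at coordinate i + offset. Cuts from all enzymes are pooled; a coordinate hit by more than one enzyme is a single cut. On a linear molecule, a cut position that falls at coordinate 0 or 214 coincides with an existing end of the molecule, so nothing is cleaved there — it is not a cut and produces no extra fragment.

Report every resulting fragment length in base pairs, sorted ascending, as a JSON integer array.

[4,5,6,6,6,7,7,7,8,8,8,8,9,9,9,10,10,11,12,13,16,17,18]

Site scan:
  AzqIII CGCAA/3: at [35, 79, 93, 100, 145, 152, 166, 172, 203] ⇒ [38, 82, 96, 103, 148, 155, 169, 175, 206]
  BxoX CATGC/4: at [25, 59, 110, 196] ⇒ [29, 63, 114, 200]
  QalIV TGAAGGGA/7: at [5, 14, 49, 69, 85, 115, 131, 157, 185] ⇒ [12, 21, 56, 76, 92, 122, 138, 164, 192]

All cut coordinates (distinct, sorted): [12, 21, 29, 38, 56, 63, 76, 82, 92, 96, 103, 114, 122, 138, 148, 155, 164, 169, 175, 192, 200, 206]

Fragment lengths:
  [0,12): 12 bp
  [12,21): 9 bp
  [21,29): 8 bp
  [29,38): 9 bp
  [38,56): 18 bp
  [56,63): 7 bp
  [63,76): 13 bp
  [76,82): 6 bp
  [82,92): 10 bp
  [92,96): 4 bp
  [96,103): 7 bp
  [103,114): 11 bp
  [114,122): 8 bp
  [122,138): 16 bp
  [138,148): 10 bp
  [148,155): 7 bp
  [155,164): 9 bp
  [164,169): 5 bp
  [169,175): 6 bp
  [175,192): 17 bp
  [192,200): 8 bp
  [200,206): 6 bp
  [206,214): 8 bp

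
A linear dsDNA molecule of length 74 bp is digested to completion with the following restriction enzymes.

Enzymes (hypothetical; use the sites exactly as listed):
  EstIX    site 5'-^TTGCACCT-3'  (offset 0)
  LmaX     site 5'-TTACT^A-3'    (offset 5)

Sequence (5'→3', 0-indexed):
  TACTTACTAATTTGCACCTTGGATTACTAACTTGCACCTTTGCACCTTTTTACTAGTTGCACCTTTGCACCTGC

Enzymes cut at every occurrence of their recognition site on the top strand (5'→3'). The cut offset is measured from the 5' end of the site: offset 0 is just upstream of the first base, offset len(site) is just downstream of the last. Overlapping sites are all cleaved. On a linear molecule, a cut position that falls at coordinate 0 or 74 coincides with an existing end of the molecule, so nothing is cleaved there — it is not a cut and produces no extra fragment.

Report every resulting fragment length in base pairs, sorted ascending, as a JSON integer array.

[2,3,3,8,8,8,10,15,17]

Site scan:
  EstIX TTGCACCT/0: at [11, 31, 39, 56, 64] ⇒ [11, 31, 39, 56, 64]
  LmaX TTACTA/5: at [3, 23, 49] ⇒ [8, 28, 54]

Pooled cuts: [8, 11, 28, 31, 39, 54, 56, 64]

Fragments:
  [0,8): 8 bp
  [8,11): 3 bp
  [11,28): 17 bp
  [28,31): 3 bp
  [31,39): 8 bp
  [39,54): 15 bp
  [54,56): 2 bp
  [56,64): 8 bp
  [64,74): 10 bp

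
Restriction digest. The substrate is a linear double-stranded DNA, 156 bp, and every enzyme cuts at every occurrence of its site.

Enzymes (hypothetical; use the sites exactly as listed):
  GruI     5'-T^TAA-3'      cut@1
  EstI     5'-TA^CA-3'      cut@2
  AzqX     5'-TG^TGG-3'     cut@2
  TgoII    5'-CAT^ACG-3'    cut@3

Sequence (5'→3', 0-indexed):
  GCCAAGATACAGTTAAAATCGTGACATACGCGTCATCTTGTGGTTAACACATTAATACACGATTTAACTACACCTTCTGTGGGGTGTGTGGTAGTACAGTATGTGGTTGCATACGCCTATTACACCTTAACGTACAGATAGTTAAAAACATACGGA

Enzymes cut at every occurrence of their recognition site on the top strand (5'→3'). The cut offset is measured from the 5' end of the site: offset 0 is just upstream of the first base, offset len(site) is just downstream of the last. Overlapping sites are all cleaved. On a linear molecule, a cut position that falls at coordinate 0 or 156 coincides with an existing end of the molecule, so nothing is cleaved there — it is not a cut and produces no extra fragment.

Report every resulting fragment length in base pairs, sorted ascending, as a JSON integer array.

[4,4,5,5,5,6,7,7,7,8,8,8,9,9,9,9,9,10,13,14]

Site scan:
  GruI (TTAA, off=1): starts [12, 43, 51, 63, 126, 141] → cuts [13, 44, 52, 64, 127, 142]
  EstI (TACA, off=2): starts [7, 55, 68, 94, 120, 132] → cuts [9, 57, 70, 96, 122, 134]
  AzqX (TGTGG, off=2): starts [38, 77, 86, 101] → cuts [40, 79, 88, 103]
  TgoII (CATACG, off=3): starts [24, 109, 148] → cuts [27, 112, 151]

All cut coordinates (distinct, sorted): [9, 13, 27, 40, 44, 52, 57, 64, 70, 79, 88, 96, 103, 112, 122, 127, 134, 142, 151]

Fragment lengths:
  [0,9): 9 bp
  [9,13): 4 bp
  [13,27): 14 bp
  [27,40): 13 bp
  [40,44): 4 bp
  [44,52): 8 bp
  [52,57): 5 bp
  [57,64): 7 bp
  [64,70): 6 bp
  [70,79): 9 bp
  [79,88): 9 bp
  [88,96): 8 bp
  [96,103): 7 bp
  [103,112): 9 bp
  [112,122): 10 bp
  [122,127): 5 bp
  [127,134): 7 bp
  [134,142): 8 bp
  [142,151): 9 bp
  [151,156): 5 bp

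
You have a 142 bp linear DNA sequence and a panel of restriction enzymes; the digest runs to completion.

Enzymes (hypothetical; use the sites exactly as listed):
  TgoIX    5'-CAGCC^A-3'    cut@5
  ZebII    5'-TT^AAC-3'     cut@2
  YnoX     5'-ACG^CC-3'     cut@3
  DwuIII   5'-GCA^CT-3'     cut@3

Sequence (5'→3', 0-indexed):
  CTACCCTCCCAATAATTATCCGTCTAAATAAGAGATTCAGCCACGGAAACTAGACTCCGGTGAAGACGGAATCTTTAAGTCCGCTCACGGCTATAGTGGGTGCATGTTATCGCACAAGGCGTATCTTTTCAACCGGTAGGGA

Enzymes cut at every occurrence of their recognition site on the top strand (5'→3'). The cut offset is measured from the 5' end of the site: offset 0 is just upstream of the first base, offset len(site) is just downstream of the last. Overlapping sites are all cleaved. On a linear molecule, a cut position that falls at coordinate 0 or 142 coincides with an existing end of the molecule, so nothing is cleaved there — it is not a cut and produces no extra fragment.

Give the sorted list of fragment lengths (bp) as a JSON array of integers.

Per-enzyme occurrences:
  TgoIX CAGCCA/5: at [37] ⇒ [42]
  ZebII (TTAAC, off=2): no sites
  YnoX (ACGCC, off=3): no sites
  DwuIII (GCACT, off=3): no sites

Pooled cuts: [42]

Fragments:
  [0,42): 42 bp
  [42,142): 100 bp

[42,100]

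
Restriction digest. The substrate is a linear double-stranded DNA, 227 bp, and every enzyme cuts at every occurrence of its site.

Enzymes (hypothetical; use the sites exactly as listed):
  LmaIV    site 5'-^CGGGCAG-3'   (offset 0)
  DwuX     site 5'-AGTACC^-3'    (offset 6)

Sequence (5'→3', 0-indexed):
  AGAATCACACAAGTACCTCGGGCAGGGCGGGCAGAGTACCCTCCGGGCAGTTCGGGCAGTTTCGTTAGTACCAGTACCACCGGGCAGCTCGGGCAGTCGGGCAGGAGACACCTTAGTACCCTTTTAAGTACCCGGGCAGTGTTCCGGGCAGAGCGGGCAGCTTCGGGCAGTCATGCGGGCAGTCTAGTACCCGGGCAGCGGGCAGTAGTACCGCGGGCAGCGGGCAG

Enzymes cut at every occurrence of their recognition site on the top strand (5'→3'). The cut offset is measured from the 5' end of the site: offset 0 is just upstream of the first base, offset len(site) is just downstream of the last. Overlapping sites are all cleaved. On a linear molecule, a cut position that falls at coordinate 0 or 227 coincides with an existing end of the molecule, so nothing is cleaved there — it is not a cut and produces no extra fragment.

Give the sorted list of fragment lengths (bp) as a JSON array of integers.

[1,1,2,3,6,7,7,7,8,9,9,9,9,10,12,12,12,13,14,16,17,20,23]

Per-enzyme occurrences:
  LmaIV CGGGCAG/0: at [18, 27, 43, 52, 80, 89, 97, 132, 144, 153, 163, 175, 191, 198, 213, 220] ⇒ [18, 27, 43, 52, 80, 89, 97, 132, 144, 153, 163, 175, 191, 198, 213, 220]
  DwuX AGTACC/6: at [11, 34, 66, 72, 114, 126, 185, 206] ⇒ [17, 40, 72, 78, 120, 132, 191, 212]

Pooled cuts: [17, 18, 27, 40, 43, 52, 72, 78, 80, 89, 97, 120, 132, 144, 153, 163, 175, 191, 198, 212, 213, 220]

Fragments:
  [0,17): 17 bp
  [17,18): 1 bp
  [18,27): 9 bp
  [27,40): 13 bp
  [40,43): 3 bp
  [43,52): 9 bp
  [52,72): 20 bp
  [72,78): 6 bp
  [78,80): 2 bp
  [80,89): 9 bp
  [89,97): 8 bp
  [97,120): 23 bp
  [120,132): 12 bp
  [132,144): 12 bp
  [144,153): 9 bp
  [153,163): 10 bp
  [163,175): 12 bp
  [175,191): 16 bp
  [191,198): 7 bp
  [198,212): 14 bp
  [212,213): 1 bp
  [213,220): 7 bp
  [220,227): 7 bp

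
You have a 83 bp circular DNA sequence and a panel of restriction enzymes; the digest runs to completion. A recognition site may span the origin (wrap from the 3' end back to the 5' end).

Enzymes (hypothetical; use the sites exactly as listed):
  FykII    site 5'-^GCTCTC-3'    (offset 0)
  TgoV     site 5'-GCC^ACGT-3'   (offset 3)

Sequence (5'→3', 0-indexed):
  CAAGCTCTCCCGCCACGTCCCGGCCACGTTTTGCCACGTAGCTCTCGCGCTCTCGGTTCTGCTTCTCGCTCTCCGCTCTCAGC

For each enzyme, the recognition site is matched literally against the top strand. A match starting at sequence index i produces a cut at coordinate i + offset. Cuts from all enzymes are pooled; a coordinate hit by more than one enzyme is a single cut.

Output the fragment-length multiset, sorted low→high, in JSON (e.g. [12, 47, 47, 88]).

Per-enzyme occurrences:
  FykII GCTCTC/0: at [3, 40, 48, 67, 74] ⇒ [3, 40, 48, 67, 74]
  TgoV GCCACGT/3: at [11, 22, 32] ⇒ [14, 25, 35]

Pooled cuts: [3, 14, 25, 35, 40, 48, 67, 74]

Fragment lengths:
  3→14: 11 bp
  14→25: 11 bp
  25→35: 10 bp
  35→40: 5 bp
  40→48: 8 bp
  48→67: 19 bp
  67→74: 7 bp
  74→3 (wrap): 83-74+3 = 12 bp

[5,7,8,10,11,11,12,19]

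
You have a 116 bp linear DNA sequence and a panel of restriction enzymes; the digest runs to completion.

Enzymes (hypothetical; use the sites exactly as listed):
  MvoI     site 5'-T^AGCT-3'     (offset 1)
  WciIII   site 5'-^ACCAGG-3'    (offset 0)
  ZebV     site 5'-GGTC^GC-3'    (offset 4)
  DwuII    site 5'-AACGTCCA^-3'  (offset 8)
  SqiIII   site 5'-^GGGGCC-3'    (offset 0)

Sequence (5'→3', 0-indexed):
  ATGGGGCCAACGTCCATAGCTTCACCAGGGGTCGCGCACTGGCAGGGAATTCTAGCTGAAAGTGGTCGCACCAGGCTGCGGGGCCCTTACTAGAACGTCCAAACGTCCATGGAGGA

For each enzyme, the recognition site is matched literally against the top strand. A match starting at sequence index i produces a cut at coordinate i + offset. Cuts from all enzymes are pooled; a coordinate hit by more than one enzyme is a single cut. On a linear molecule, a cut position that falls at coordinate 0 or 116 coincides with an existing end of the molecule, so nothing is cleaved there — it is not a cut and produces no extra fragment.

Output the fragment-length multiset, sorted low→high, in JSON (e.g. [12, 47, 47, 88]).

[1,2,2,6,7,8,10,10,14,14,20,22]

Site scan:
  MvoI TAGCT/1: at [16, 52] ⇒ [17, 53]
  WciIII ACCAGG/0: at [23, 69] ⇒ [23, 69]
  ZebV GGTCGC/4: at [29, 63] ⇒ [33, 67]
  DwuII AACGTCCA/8: at [8, 93, 101] ⇒ [16, 101, 109]
  SqiIII GGGGCC/0: at [2, 79] ⇒ [2, 79]

Pooled cuts: [2, 16, 17, 23, 33, 53, 67, 69, 79, 101, 109]

Fragment lengths:
  [0,2): 2 bp
  [2,16): 14 bp
  [16,17): 1 bp
  [17,23): 6 bp
  [23,33): 10 bp
  [33,53): 20 bp
  [53,67): 14 bp
  [67,69): 2 bp
  [69,79): 10 bp
  [79,101): 22 bp
  [101,109): 8 bp
  [109,116): 7 bp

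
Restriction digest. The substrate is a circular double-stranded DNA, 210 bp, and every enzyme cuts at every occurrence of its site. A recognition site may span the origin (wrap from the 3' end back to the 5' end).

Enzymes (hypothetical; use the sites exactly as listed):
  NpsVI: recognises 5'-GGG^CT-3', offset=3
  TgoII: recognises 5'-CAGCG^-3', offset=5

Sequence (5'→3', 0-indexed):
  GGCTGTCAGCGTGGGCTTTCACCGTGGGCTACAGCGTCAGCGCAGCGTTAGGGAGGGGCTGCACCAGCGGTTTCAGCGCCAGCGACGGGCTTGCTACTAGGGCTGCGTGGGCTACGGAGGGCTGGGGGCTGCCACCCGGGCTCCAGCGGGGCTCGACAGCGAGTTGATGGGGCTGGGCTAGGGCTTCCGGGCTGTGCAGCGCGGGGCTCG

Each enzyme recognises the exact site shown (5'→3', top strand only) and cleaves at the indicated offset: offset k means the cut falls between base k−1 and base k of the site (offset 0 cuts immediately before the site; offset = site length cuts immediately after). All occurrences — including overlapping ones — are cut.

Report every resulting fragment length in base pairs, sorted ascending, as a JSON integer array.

Per-enzyme occurrences:
  NpsVI (GGGCT, off=3): starts [12, 25, 55, 86, 99, 108, 118, 125, 137, 148, 169, 174, 180, 188, 203, 209] → cuts [2, 15, 28, 58, 89, 102, 111, 121, 128, 140, 151, 172, 177, 183, 191, 206]
  TgoII (CAGCG, off=5): starts [6, 31, 37, 42, 64, 73, 79, 143, 156, 196] → cuts [11, 36, 42, 47, 69, 78, 84, 148, 161, 201]

Pooled cuts: [2, 11, 15, 28, 36, 42, 47, 58, 69, 78, 84, 89, 102, 111, 121, 128, 140, 148, 151, 161, 172, 177, 183, 191, 201, 206]

Fragment lengths:
  2→11: 9 bp
  11→15: 4 bp
  15→28: 13 bp
  28→36: 8 bp
  36→42: 6 bp
  42→47: 5 bp
  47→58: 11 bp
  58→69: 11 bp
  69→78: 9 bp
  78→84: 6 bp
  84→89: 5 bp
  89→102: 13 bp
  102→111: 9 bp
  111→121: 10 bp
  121→128: 7 bp
  128→140: 12 bp
  140→148: 8 bp
  148→151: 3 bp
  151→161: 10 bp
  161→172: 11 bp
  172→177: 5 bp
  177→183: 6 bp
  183→191: 8 bp
  191→201: 10 bp
  201→206: 5 bp
  206→2 (wrap): 210-206+2 = 6 bp

[3,4,5,5,5,5,6,6,6,6,7,8,8,8,9,9,9,10,10,10,11,11,11,12,13,13]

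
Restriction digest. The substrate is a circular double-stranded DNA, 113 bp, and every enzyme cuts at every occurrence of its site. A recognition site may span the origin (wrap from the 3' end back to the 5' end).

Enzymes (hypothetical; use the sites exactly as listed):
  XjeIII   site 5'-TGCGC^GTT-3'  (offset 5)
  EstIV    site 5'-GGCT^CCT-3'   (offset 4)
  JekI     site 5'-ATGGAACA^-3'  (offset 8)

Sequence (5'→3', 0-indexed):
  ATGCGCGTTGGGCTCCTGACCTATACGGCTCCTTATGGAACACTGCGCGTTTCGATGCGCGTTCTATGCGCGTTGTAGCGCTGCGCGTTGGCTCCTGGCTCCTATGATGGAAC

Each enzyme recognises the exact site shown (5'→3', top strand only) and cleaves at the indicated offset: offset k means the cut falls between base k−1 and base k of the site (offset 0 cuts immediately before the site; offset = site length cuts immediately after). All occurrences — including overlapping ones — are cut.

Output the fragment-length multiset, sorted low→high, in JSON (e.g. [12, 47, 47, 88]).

[5,6,7,7,8,11,12,12,14,15,16]

Per-enzyme occurrences:
  XjeIII TGCGCGTT/5: at [1, 43, 55, 66, 81] ⇒ [6, 48, 60, 71, 86]
  EstIV GGCTCCT/4: at [10, 26, 89, 96] ⇒ [14, 30, 93, 100]
  JekI ATGGAACA/8: at [34, 106] ⇒ [1, 42]

All cut coordinates (distinct, sorted): [1, 6, 14, 30, 42, 48, 60, 71, 86, 93, 100]

Fragment lengths:
  1→6: 5 bp
  6→14: 8 bp
  14→30: 16 bp
  30→42: 12 bp
  42→48: 6 bp
  48→60: 12 bp
  60→71: 11 bp
  71→86: 15 bp
  86→93: 7 bp
  93→100: 7 bp
  100→1 (wrap): 113-100+1 = 14 bp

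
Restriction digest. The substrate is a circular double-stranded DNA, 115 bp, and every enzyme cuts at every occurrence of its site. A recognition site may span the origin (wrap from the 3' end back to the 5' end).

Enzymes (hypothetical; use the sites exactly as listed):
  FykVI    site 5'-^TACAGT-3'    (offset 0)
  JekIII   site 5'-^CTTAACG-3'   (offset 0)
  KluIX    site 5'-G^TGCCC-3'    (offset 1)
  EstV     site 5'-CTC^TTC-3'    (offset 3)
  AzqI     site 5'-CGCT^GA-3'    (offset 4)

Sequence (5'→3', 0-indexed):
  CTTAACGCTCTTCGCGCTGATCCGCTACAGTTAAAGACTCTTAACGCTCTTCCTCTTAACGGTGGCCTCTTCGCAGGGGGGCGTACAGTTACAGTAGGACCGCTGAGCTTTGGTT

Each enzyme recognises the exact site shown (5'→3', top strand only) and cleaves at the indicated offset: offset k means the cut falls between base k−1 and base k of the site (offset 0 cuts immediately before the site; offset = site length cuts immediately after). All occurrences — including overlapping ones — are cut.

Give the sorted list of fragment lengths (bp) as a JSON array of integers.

Site scan:
  FykVI (TACAGT, off=0): starts [25, 83, 89] → cuts [25, 83, 89]
  JekIII (CTTAACG, off=0): starts [0, 39, 54] → cuts [0, 39, 54]
  KluIX (GTGCCC, off=1): no sites
  EstV (CTCTTC, off=3): starts [7, 46, 66] → cuts [10, 49, 69]
  AzqI (CGCTGA, off=4): starts [14, 100] → cuts [18, 104]

All cut coordinates (distinct, sorted): [0, 10, 18, 25, 39, 49, 54, 69, 83, 89, 104]

Fragment lengths:
  0→10: 10 bp
  10→18: 8 bp
  18→25: 7 bp
  25→39: 14 bp
  39→49: 10 bp
  49→54: 5 bp
  54→69: 15 bp
  69→83: 14 bp
  83→89: 6 bp
  89→104: 15 bp
  104→0 (wrap): 115-104+0 = 11 bp

[5,6,7,8,10,10,11,14,14,15,15]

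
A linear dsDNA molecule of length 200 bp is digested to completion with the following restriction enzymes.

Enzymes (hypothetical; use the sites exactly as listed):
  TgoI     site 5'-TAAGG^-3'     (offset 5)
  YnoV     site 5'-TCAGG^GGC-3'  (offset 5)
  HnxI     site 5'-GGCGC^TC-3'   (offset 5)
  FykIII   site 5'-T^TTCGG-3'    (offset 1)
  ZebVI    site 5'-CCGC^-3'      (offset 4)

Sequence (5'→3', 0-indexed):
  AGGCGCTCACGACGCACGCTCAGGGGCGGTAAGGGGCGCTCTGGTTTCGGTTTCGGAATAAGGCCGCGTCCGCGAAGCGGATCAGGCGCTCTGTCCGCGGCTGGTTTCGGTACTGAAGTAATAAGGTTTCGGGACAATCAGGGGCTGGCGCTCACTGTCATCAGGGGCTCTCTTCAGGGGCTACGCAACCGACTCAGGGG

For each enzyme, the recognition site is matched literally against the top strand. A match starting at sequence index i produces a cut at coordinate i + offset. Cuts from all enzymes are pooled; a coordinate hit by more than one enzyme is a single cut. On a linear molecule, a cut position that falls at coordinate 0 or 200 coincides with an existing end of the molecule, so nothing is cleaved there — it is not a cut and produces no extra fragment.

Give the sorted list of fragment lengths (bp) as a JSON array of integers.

[1,4,5,6,6,6,6,7,9,9,10,12,13,14,15,16,18,21,22]

Per-enzyme occurrences:
  TgoI TAAGG/5: at [29, 58, 121] ⇒ [34, 63, 126]
  YnoV TCAGGGGC/5: at [19, 137, 160, 173] ⇒ [24, 142, 165, 178]
  HnxI GGCGCTC/5: at [1, 34, 84, 146] ⇒ [6, 39, 89, 151]
  FykIII TTTCGG/1: at [44, 50, 104, 126] ⇒ [45, 51, 105, 127]
  ZebVI CCGC/4: at [63, 69, 94] ⇒ [67, 73, 98]

Pooled cuts: [6, 24, 34, 39, 45, 51, 63, 67, 73, 89, 98, 105, 126, 127, 142, 151, 165, 178]

Fragments:
  [0,6): 6 bp
  [6,24): 18 bp
  [24,34): 10 bp
  [34,39): 5 bp
  [39,45): 6 bp
  [45,51): 6 bp
  [51,63): 12 bp
  [63,67): 4 bp
  [67,73): 6 bp
  [73,89): 16 bp
  [89,98): 9 bp
  [98,105): 7 bp
  [105,126): 21 bp
  [126,127): 1 bp
  [127,142): 15 bp
  [142,151): 9 bp
  [151,165): 14 bp
  [165,178): 13 bp
  [178,200): 22 bp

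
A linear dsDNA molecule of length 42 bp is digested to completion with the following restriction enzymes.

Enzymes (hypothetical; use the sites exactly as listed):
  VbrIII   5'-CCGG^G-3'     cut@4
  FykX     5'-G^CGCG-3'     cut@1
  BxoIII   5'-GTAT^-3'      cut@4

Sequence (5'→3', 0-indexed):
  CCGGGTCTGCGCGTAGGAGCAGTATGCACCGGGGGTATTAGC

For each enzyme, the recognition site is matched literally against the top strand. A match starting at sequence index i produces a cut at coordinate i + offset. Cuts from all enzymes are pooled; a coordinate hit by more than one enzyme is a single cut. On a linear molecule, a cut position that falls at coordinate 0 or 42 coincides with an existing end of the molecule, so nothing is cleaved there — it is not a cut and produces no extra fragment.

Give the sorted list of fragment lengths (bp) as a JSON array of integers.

Scan for sites:
  VbrIII (CCGGG, off=4): starts [0, 28] → cuts [4, 32]
  FykX (GCGCG, off=1): starts [8] → cuts [9]
  BxoIII (GTAT, off=4): starts [21, 34] → cuts [25, 38]

Pooled cuts: [4, 9, 25, 32, 38]

Fragments:
  [0,4): 4 bp
  [4,9): 5 bp
  [9,25): 16 bp
  [25,32): 7 bp
  [32,38): 6 bp
  [38,42): 4 bp

[4,4,5,6,7,16]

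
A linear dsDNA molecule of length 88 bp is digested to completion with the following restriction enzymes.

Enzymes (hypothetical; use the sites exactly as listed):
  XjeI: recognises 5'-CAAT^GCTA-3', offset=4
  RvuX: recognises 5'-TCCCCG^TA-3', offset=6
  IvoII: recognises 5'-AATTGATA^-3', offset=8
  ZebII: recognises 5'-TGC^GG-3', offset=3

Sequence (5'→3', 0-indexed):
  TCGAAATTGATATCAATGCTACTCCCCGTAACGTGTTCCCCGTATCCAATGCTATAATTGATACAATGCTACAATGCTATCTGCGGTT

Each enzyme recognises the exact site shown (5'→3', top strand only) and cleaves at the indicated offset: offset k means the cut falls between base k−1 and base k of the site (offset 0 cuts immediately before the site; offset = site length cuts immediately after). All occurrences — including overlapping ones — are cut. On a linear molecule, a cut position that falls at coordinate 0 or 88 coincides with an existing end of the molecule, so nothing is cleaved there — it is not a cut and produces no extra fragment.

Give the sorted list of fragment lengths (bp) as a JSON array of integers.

Scan for sites:
  XjeI (CAATGCTA, off=4): starts [13, 46, 63, 71] → cuts [17, 50, 67, 75]
  RvuX (TCCCCGTA, off=6): starts [22, 36] → cuts [28, 42]
  IvoII (AATTGATA, off=8): starts [4, 55] → cuts [12, 63]
  ZebII (TGCGG, off=3): starts [81] → cuts [84]

Pooled cuts: [12, 17, 28, 42, 50, 63, 67, 75, 84]

Fragment lengths:
  [0,12): 12 bp
  [12,17): 5 bp
  [17,28): 11 bp
  [28,42): 14 bp
  [42,50): 8 bp
  [50,63): 13 bp
  [63,67): 4 bp
  [67,75): 8 bp
  [75,84): 9 bp
  [84,88): 4 bp

[4,4,5,8,8,9,11,12,13,14]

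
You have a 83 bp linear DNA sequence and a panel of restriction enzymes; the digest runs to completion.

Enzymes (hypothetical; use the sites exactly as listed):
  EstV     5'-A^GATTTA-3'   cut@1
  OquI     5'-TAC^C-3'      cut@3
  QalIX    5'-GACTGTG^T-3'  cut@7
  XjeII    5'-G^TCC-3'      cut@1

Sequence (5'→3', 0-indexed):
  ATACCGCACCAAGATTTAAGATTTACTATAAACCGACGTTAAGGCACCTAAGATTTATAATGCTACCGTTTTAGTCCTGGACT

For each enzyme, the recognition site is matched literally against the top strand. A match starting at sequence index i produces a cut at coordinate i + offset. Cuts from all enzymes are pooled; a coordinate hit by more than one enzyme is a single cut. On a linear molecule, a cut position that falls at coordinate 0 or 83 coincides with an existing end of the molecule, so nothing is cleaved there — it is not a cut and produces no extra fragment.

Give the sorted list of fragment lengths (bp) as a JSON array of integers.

Per-enzyme occurrences:
  EstV (AGATTTA, off=1): starts [11, 18, 50] → cuts [12, 19, 51]
  OquI (TACC, off=3): starts [1, 63] → cuts [4, 66]
  QalIX (GACTGTGT, off=7): no sites
  XjeII (GTCC, off=1): starts [73] → cuts [74]

Pooled cuts: [4, 12, 19, 51, 66, 74]

Fragments:
  [0,4): 4 bp
  [4,12): 8 bp
  [12,19): 7 bp
  [19,51): 32 bp
  [51,66): 15 bp
  [66,74): 8 bp
  [74,83): 9 bp

[4,7,8,8,9,15,32]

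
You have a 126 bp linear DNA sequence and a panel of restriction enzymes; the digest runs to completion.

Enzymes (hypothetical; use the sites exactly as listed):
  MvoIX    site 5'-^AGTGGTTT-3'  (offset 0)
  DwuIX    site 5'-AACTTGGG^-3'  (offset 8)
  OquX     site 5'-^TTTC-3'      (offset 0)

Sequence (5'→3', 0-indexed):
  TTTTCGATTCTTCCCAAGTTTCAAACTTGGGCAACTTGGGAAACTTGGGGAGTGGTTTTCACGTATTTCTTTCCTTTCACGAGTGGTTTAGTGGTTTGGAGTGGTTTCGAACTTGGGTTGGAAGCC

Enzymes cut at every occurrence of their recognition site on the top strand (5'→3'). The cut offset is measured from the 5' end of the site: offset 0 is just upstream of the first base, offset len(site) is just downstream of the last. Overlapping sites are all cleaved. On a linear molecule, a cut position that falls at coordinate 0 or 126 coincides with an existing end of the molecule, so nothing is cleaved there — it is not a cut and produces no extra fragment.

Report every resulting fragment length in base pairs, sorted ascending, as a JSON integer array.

Per-enzyme occurrences:
  MvoIX AGTGGTTT/0: at [50, 81, 89, 99] ⇒ [50, 81, 89, 99]
  DwuIX AACTTGGG/8: at [23, 32, 41, 109] ⇒ [31, 40, 49, 117]
  OquX TTTC/0: at [1, 18, 56, 65, 69, 74, 104] ⇒ [1, 18, 56, 65, 69, 74, 104]

Pooled cuts: [1, 18, 31, 40, 49, 50, 56, 65, 69, 74, 81, 89, 99, 104, 117]

Fragments:
  [0,1): 1 bp
  [1,18): 17 bp
  [18,31): 13 bp
  [31,40): 9 bp
  [40,49): 9 bp
  [49,50): 1 bp
  [50,56): 6 bp
  [56,65): 9 bp
  [65,69): 4 bp
  [69,74): 5 bp
  [74,81): 7 bp
  [81,89): 8 bp
  [89,99): 10 bp
  [99,104): 5 bp
  [104,117): 13 bp
  [117,126): 9 bp

[1,1,4,5,5,6,7,8,9,9,9,9,10,13,13,17]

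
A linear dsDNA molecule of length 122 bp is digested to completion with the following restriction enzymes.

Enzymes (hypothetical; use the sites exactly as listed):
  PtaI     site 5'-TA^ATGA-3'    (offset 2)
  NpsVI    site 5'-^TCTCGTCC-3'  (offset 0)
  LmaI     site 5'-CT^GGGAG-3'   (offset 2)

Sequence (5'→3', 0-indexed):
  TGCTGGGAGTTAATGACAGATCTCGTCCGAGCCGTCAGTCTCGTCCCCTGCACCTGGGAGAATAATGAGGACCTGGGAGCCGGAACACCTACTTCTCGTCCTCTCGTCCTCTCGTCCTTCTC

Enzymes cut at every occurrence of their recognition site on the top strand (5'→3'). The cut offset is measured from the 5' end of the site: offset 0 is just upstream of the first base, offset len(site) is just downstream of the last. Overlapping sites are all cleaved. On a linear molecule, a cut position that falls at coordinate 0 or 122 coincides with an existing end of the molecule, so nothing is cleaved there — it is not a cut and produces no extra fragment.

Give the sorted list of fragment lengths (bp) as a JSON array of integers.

Per-enzyme occurrences:
  PtaI TAATGA/2: at [10, 62] ⇒ [12, 64]
  NpsVI TCTCGTCC/0: at [20, 38, 93, 101, 109] ⇒ [20, 38, 93, 101, 109]
  LmaI CTGGGAG/2: at [2, 53, 72] ⇒ [4, 55, 74]

Pooled cuts: [4, 12, 20, 38, 55, 64, 74, 93, 101, 109]

Fragments:
  [0,4): 4 bp
  [4,12): 8 bp
  [12,20): 8 bp
  [20,38): 18 bp
  [38,55): 17 bp
  [55,64): 9 bp
  [64,74): 10 bp
  [74,93): 19 bp
  [93,101): 8 bp
  [101,109): 8 bp
  [109,122): 13 bp

[4,8,8,8,8,9,10,13,17,18,19]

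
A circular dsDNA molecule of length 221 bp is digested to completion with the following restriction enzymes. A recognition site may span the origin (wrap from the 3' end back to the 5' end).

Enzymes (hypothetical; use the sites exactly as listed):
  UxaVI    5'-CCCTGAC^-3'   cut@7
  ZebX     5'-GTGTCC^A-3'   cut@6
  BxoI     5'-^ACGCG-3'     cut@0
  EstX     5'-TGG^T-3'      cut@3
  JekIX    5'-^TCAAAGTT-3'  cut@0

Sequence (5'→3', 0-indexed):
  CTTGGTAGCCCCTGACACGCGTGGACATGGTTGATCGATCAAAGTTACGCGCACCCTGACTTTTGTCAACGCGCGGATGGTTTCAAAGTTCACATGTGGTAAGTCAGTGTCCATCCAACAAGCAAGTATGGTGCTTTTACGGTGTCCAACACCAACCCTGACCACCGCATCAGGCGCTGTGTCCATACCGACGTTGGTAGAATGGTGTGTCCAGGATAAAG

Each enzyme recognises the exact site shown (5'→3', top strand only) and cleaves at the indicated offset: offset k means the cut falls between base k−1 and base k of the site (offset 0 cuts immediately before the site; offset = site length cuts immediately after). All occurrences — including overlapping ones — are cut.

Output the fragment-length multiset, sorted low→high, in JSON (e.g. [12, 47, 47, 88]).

[2,7,8,8,8,8,11,12,13,13,14,14,14,15,16,17,19,22]

Scan for sites:
  UxaVI (CCCTGAC, off=7): starts [9, 53, 155] → cuts [16, 60, 162]
  ZebX (GTGTCCA, off=6): starts [106, 141, 178, 206] → cuts [112, 147, 184, 212]
  BxoI (ACGCG, off=0): starts [16, 46, 68] → cuts [16, 46, 68]
  EstX (TGGT, off=3): starts [2, 27, 77, 96, 128, 194, 202] → cuts [5, 30, 80, 99, 131, 197, 205]
  JekIX (TCAAAGTT, off=0): starts [38, 82] → cuts [38, 82]

All cut coordinates (distinct, sorted): [5, 16, 30, 38, 46, 60, 68, 80, 82, 99, 112, 131, 147, 162, 184, 197, 205, 212]

Fragment lengths:
  5→16: 11 bp
  16→30: 14 bp
  30→38: 8 bp
  38→46: 8 bp
  46→60: 14 bp
  60→68: 8 bp
  68→80: 12 bp
  80→82: 2 bp
  82→99: 17 bp
  99→112: 13 bp
  112→131: 19 bp
  131→147: 16 bp
  147→162: 15 bp
  162→184: 22 bp
  184→197: 13 bp
  197→205: 8 bp
  205→212: 7 bp
  212→5 (wrap): 221-212+5 = 14 bp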